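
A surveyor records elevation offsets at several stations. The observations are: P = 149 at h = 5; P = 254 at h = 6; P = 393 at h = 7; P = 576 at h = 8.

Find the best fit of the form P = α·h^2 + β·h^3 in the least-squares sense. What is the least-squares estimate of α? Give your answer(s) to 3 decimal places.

AᵀA·[α, β]ᵀ = AᵀP reads: 8418·α + 60476·β = 68990;  60476·α + 442074·β = 503200.
Eliminating β: 442074·(row 1) − 60476·(row 2) gives 64032356·α = 442074·68990 − 60476·503200 = 67162060, so α = 16790515/16008089.
Then β = (503200 − 60476·(16790515/16008089))/442074 = 15924590/16008089.

α = 1.049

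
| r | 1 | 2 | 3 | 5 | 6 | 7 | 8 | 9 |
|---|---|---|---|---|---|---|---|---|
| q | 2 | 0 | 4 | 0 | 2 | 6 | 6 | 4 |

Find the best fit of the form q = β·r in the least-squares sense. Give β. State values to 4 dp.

β = 0.5651

The normal system AᵀA·[β]ᵀ = Aᵀq is [[269]]·[β]ᵀ = [152]ᵀ.
Hence β = 152 / 269 ≈ 0.565056.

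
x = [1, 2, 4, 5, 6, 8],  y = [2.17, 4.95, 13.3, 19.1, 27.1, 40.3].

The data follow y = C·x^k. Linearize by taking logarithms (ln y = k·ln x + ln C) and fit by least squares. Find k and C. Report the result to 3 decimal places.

k = 1.419, C = 2.008

With ln yᵢ as the transformed response and ln xᵢ as the regressor:
Sums: Σln x = 7.5601, Σ(ln x)² = 12.5270, Σln y = 14.9075, Σln x·ln y = 23.0417.
Normal system: [[12.5270, 7.5601]; [7.5601, 6]]·[k, ln C]ᵀ = [23.0417, 14.9075]ᵀ.
Slope k = (n·Σln x·ln y − Σln x·Σln y)/(n·Σ(ln x)² − (Σln x)²) = (6·23.0417 − 7.5601·14.9075)/18.0074 = 1.41878; ln C = (Σln y − k·Σln x)/n = 0.69690, so C = exp(0.69690) = 2.00751.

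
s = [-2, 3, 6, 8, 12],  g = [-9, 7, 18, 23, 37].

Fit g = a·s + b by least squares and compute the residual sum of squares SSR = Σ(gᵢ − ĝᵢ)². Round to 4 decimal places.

The normal system AᵀA·[a, b]ᵀ = Aᵀg is [[257, 27]; [27, 5]]·[a, b]ᵀ = [775, 76]ᵀ.
Determinant 257·5 − 27² = 556.
a = (775·5 − 27·76)/556 = 1823/556; b = (257·76 − 27·775)/556 = -1393/556.
Residuals: 35/556, -46/139, 463/556, -403/556, 89/556; SSR = 755/556.

SSR = 1.3579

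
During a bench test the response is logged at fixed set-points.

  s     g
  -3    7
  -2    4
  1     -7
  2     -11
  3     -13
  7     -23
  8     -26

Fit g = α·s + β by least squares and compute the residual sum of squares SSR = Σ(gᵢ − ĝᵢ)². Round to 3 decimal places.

SSR = 9.961

Sums needed: Σs·s = 140, Σs = 16, Σ1 = 7.
Right-hand side: Σs·g = -466, Σg = -69.
Normal equations: [[140, 16]; [16, 7]]·[α, β]ᵀ = [-466, -69]ᵀ.
det = 140·7 − 16² = 724.
α = ((-466)·7 − 16·(-69))/724 = -1079/362; β = (140·(-69) − 16·(-466))/724 = -551/181.
Residuals: 399/362, 196/181, -353/362, -361/181, -367/362, 329/362, 161/181; SSR = 1803/181.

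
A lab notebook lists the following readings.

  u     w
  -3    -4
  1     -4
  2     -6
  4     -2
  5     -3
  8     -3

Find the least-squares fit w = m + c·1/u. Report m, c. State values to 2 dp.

Entries of AᵀA: Σ1 = 6, Σ1/u = 209/120, Σ1/u·1/u = 21301/14400.
Moment sums: Σw = -22, Σ1/u·w = -857/120.
Δ = 6·(21301/14400) − (209/120)² = 3365/576.
m = ((-22)·(21301/14400) − (209/120)·(-857/120))/(3365/576) = -289509/84125; c = (6·(-857/120) − (209/120)·(-22))/(3365/576) = -13056/16825.

m = -3.44, c = -0.78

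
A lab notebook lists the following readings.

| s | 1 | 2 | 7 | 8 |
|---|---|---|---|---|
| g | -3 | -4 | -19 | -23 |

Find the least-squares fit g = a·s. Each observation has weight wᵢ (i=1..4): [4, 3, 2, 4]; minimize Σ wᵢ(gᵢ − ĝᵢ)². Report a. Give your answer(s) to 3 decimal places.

The normal equations are: 370·a = -1038.
Hence a = -1038 / 370 ≈ -2.80541.

a = -2.805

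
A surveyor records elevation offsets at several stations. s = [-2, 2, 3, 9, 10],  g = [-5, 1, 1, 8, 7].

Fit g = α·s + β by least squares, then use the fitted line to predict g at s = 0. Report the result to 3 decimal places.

From the data, Σs·s = 198, Σs = 22, Σ1 = 5.
And Σs·g = 157, Σg = 12.
Determinant 198·5 − 22² = 506.
α = (157·5 − 22·12)/506 = 521/506; β = (198·12 − 22·157)/506 = -49/23.
At s = 0: ĝ = (521/506)·(0) + (-49/23)·(1) = -49/23.

ĝ = -2.130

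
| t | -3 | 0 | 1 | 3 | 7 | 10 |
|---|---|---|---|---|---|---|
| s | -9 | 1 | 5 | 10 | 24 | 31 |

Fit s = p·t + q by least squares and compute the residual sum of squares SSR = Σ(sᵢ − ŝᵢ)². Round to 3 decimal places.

The normal equations are: 168·p + 18·q = 540;  18·p + 6·q = 62.
(Σt·t = 168, Σt = 18, Σ1 = 6, Σt·s = 540, Σs = 62.)
Eliminating q: 6·(row 1) − 18·(row 2) gives 684·p = 6·540 − 18·62 = 2124, so p = 59/19.
Then q = (62 − 18·(59/19))/6 = 58/57.
Residuals: -40/57, -1/57, 50/57, -1/3, 71/57, -61/57; SSR = 232/57.

SSR = 4.070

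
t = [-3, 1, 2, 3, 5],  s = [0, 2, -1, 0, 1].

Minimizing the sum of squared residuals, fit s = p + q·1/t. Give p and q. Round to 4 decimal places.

Entries of MᵀM: Σ1 = 5, Σ1/t = 17/10, Σ1/t·1/t = 1361/900.
Right-hand side: Σs = 2, Σ1/t·s = 17/10.
Determinant 5·(1361/900) − (17/10)² = 1051/225.
p = (2·(1361/900) − (17/10)·(17/10))/(1051/225) = 121/4204; q = (5·(17/10) − (17/10)·2)/(1051/225) = 2295/2102.

p = 0.0288, q = 1.0918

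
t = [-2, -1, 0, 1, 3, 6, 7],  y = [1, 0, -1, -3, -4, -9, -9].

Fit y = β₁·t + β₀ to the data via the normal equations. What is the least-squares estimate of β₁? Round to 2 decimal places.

β₁ = -1.17

MᵀM·[β₁, β₀]ᵀ = Mᵀy reads: 100·β₁ + 14·β₀ = -134;  14·β₁ + 7·β₀ = -25.
(Σt·t = 100, Σt = 14, Σ1 = 7, Σt·y = -134, Σy = -25.)
Determinant 100·7 − 14² = 504.
β₁ = ((-134)·7 − 14·(-25))/504 = -7/6; β₀ = (100·(-25) − 14·(-134))/504 = -26/21.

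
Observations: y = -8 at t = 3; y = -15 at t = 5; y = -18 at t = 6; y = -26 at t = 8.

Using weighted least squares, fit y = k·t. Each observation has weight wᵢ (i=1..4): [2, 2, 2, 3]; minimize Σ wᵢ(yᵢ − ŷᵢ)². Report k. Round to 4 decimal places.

Compute the Gram sums: Σwᵢ·t·t = 332.
For AᵀWy: Σwᵢ·t·y = -1038.
Normal equations: [[332]]·[k]ᵀ = [-1038]ᵀ.
k = (-1038)/332 = -3.12651.

k = -3.1265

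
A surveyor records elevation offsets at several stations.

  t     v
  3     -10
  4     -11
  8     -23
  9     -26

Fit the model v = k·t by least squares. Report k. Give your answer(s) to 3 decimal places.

The normal system AᵀA·[k]ᵀ = Aᵀv is [[170]]·[k]ᵀ = [-492]ᵀ.
k = (-492)/170 = -2.89412.

k = -2.894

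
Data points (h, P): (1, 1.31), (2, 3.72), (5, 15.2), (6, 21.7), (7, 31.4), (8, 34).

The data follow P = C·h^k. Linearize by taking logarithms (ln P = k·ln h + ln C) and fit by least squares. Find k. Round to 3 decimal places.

Linearized form: ln P = k·ln h + ln C. From the 6 transformed points,
Over the data: Σln h = 8.1197, Σ(ln h)² = 14.3918, Σln P = 14.3555, Σln h·ln P = 24.8442.
Normal system: [[14.3918, 8.1197]; [8.1197, 6]]·[k, ln C]ᵀ = [24.8442, 14.3555]ᵀ.
Solving (det = 20.4213): k = 1.59161, ln C = 0.23869.

k = 1.592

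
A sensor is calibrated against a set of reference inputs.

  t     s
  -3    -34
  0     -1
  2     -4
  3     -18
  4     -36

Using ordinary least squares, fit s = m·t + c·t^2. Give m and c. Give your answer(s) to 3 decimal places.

m = 2.758, c = -2.900

From the data, Σt·t = 38, Σt·t^2 = 72, Σt^2·t^2 = 434.
And Σt·s = -104, Σt^2·s = -1060.
So MᵀM·[m, c]ᵀ = Mᵀs: [[38, 72]; [72, 434]]·[m, c]ᵀ = [-104, -1060]ᵀ.
Δ = 38·434 − 72² = 11308.
m = ((-104)·434 − 72·(-1060))/11308 = 7796/2827; c = (38·(-1060) − 72·(-104))/11308 = -8198/2827.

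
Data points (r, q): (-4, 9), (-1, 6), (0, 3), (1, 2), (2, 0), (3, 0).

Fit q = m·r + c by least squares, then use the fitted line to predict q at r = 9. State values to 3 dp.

q̂ = -9.081

Sums needed: Σr·r = 31, Σr = 1, Σ1 = 6.
For Aᵀq: Σr·q = -40, Σq = 20.
So AᵀA·[m, c]ᵀ = Aᵀq: [[31, 1]; [1, 6]]·[m, c]ᵀ = [-40, 20]ᵀ.
Eliminating c: 6·(row 1) − 1·(row 2) gives 185·m = 6·(-40) − 1·20 = -260, so m = -52/37.
Then c = (20 − 1·(-52/37))/6 = 132/37.
At r = 9: q̂ = (-52/37)·(9) + (132/37)·(1) = -336/37.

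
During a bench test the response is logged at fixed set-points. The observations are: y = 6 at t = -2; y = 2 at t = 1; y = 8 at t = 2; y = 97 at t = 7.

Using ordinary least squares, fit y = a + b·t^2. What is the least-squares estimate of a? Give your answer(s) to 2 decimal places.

Normal-equation sums: Σ1 = 4, Σt^2 = 58, Σt^2·t^2 = 2434.
For Mᵀy: Σy = 113, Σt^2·y = 4811.
Normal equations: [[4, 58]; [58, 2434]]·[a, b]ᵀ = [113, 4811]ᵀ.
det = 4·2434 − 58² = 6372.
a = (113·2434 − 58·4811)/6372 = -37/59; b = (4·4811 − 58·113)/6372 = 235/118.

a = -0.63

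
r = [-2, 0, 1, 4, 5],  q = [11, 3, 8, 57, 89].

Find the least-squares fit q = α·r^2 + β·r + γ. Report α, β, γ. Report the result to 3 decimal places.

From the data, Σr^2·r^2 = 898, Σr^2·r = 182, Σr^2 = 46, Σr·r = 46, Σr = 8, Σ1 = 5.
And Σr^2·q = 3189, Σr·q = 659, Σq = 168.
Normal equations: [[898, 182, 46]; [182, 46, 8]; [46, 8, 5]]·[α, β, γ]ᵀ = [3189, 659, 168]ᵀ.
Solving the 3×3 system (Gaussian elimination) gives α = 15329/5016, β = 8903/5016, γ = 201/76.

α = 3.056, β = 1.775, γ = 2.645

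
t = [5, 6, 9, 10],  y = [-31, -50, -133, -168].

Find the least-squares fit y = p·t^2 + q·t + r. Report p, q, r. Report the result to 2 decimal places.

p = -2.00, q = 2.53, r = 6.53

The normal system MᵀM·[p, q, r]ᵀ = Mᵀy is [[18482, 2070, 242]; [2070, 242, 30]; [242, 30, 4]]·[p, q, r]ᵀ = [-30148, -3332, -382]ᵀ.
Solving the 3×3 system (Gaussian elimination) gives p = -2, q = 43/17, r = 111/17.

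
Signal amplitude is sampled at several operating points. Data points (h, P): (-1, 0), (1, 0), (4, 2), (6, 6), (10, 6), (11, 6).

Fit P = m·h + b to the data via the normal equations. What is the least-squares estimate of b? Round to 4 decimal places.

b = 0.3338

From the data, Σh·h = 275, Σh = 31, Σ1 = 6.
For MᵀP: Σh·P = 170, ΣP = 20.
Normal equations: [[275, 31]; [31, 6]]·[m, b]ᵀ = [170, 20]ᵀ.
det = 275·6 − 31² = 689.
m = (170·6 − 31·20)/689 = 400/689; b = (275·20 − 31·170)/689 = 230/689.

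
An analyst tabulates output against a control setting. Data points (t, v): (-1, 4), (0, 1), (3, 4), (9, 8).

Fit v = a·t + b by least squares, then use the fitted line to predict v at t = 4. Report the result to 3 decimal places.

v̂ = 4.934

Compute the Gram sums: Σt·t = 91, Σt = 11, Σ1 = 4.
Moment sums: Σt·v = 80, Σv = 17.
Normal equations: [[91, 11]; [11, 4]]·[a, b]ᵀ = [80, 17]ᵀ.
Δ = 91·4 − 11² = 243.
a = (80·4 − 11·17)/243 = 133/243; b = (91·17 − 11·80)/243 = 667/243.
At t = 4: v̂ = (133/243)·(4) + (667/243)·(1) = 1199/243.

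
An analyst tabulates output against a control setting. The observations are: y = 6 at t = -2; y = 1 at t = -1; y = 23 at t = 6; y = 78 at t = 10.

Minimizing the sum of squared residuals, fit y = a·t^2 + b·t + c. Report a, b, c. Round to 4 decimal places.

Normal-equation sums: Σt^2·t^2 = 11313, Σt^2·t = 1207, Σt^2 = 141, Σt·t = 141, Σt = 13, Σ1 = 4.
For Xᵀy: Σt^2·y = 8653, Σt·y = 905, Σy = 108.
So XᵀX·[a, b, c]ᵀ = Xᵀy: [[11313, 1207, 141]; [1207, 141, 13]; [141, 13, 4]]·[a, b, c]ᵀ = [8653, 905, 108]ᵀ.
Solving the 3×3 system (Gaussian elimination) gives a = 12747/13144, b = -114559/65720, c = -49951/32860.

a = 0.9698, b = -1.7431, c = -1.5201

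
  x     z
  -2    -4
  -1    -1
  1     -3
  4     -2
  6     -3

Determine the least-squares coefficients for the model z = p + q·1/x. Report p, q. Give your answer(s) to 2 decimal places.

p = -2.61, q = -0.52

Setting ∂/∂p … = 0 gives: 5·p + (-1/12)·q = -13;  (-1/12)·p + (337/144)·q = -1.
(Σ1 = 5, Σ1/x = -1/12, Σ1/x·1/x = 337/144, Σz = -13, Σ1/x·z = -1.)
Determinant 5·(337/144) − (-1/12)² = 421/36.
p = ((-13)·(337/144) − (-1/12)·(-1))/(421/36) = -4393/1684; q = (5·(-1) − (-1/12)·(-13))/(421/36) = -219/421.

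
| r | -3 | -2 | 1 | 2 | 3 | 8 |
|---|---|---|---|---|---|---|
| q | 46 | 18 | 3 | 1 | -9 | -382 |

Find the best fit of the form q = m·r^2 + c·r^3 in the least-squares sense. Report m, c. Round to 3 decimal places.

Entries of MᵀM: Σr^2·r^2 = 4291, Σr^2·r^3 = 32769, Σr^3·r^3 = 263731.
For Mᵀq: Σr^2·q = -24036, Σr^3·q = -197202.
So MᵀM·[m, c]ᵀ = Mᵀq: [[4291, 32769]; [32769, 263731]]·[m, c]ᵀ = [-24036, -197202]ᵀ.
Δ = 4291·263731 − 32769² = 57862360.
m = ((-24036)·263731 − 32769·(-197202))/57862360 = 61537011/28931180; c = (4291·(-197202) − 32769·(-24036))/57862360 = -29279049/28931180.

m = 2.127, c = -1.012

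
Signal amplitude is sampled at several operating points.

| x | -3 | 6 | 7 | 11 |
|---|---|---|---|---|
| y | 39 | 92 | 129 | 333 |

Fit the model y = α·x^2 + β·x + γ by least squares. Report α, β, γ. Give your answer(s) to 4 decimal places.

α = 3.0134, β = -3.1011, γ = 2.5603

Sums needed: Σx^2·x^2 = 18419, Σx^2·x = 1863, Σx^2 = 215, Σx·x = 215, Σx = 21, Σ1 = 4.
Moment sums: Σx^2·y = 50277, Σx·y = 5001, Σy = 593.
Solving the 3×3 system (Gaussian elimination) gives α = 54166/17975, β = -55743/17975, γ = 46022/17975.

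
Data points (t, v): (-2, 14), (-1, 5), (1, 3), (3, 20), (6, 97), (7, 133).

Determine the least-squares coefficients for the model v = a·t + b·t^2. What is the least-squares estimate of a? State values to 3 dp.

Setting ∂/∂a … = 0 gives: 100·a + 578·b = 1543;  578·a + 3796·b = 10253.
Δ = 100·3796 − 578² = 45516.
a = (1543·3796 − 578·10253)/45516 = -11501/7586; b = (100·10253 − 578·1543)/45516 = 22241/7586.

a = -1.516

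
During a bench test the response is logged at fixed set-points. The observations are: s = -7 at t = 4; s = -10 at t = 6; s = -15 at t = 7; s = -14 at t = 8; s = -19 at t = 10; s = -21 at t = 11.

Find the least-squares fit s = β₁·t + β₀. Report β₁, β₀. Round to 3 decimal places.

β₁ = -2.000, β₀ = 1.000

The normal equations are: 386·β₁ + 46·β₀ = -726;  46·β₁ + 6·β₀ = -86.
(Σt·t = 386, Σt = 46, Σ1 = 6, Σt·s = -726, Σs = -86.)
Eliminating β₀: 6·(row 1) − 46·(row 2) gives 200·β₁ = 6·(-726) − 46·(-86) = -400, so β₁ = -2.
Then β₀ = ((-86) − 46·(-2))/6 = 1.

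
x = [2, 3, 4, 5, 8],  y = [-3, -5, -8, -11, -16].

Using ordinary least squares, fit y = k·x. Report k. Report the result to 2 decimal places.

k = -2.00

With design matrix M, MᵀM = [[118]] and Mᵀy = [-236]ᵀ.
Hence k = -236 / 118 ≈ -2.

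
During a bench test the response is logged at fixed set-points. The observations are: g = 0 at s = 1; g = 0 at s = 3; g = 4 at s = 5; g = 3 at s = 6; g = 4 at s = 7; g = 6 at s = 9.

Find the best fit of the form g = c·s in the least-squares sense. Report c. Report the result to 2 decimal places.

c = 0.60

Sums needed: Σs·s = 201.
Moment sums: Σs·g = 120.
Hence c = 120 / 201 ≈ 0.597015.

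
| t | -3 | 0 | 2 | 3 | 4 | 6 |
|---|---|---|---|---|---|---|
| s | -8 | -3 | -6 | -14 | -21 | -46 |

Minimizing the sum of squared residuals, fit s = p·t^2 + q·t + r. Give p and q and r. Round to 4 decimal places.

Normal-equation sums: Σt^2·t^2 = 1730, Σt^2·t = 288, Σt^2 = 74, Σt·t = 74, Σt = 12, Σ1 = 6.
And Σt^2·s = -2214, Σt·s = -390, Σs = -98.
So AᵀA·[p, q, r]ᵀ = Aᵀs: [[1730, 288, 74]; [288, 74, 12]; [74, 12, 6]]·[p, q, r]ᵀ = [-2214, -390, -98]ᵀ.
Row-reducing yields p = -1733/1595, q = -6681/7975, r = -10028/7975.

p = -1.0865, q = -0.8377, r = -1.2574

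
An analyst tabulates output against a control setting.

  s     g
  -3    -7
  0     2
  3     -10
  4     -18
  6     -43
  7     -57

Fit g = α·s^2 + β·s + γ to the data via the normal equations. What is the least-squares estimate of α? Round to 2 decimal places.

From the data, Σs^2·s^2 = 4115, Σs^2·s = 623, Σs^2 = 119, Σs·s = 119, Σs = 17, Σ1 = 6.
Right-hand side: Σs^2·g = -4782, Σs·g = -738, Σg = -133.
MᵀM·[α, β, γ]ᵀ = Mᵀg becomes [[4115, 623, 119]; [623, 119, 17]; [119, 17, 6]]·[α, β, γ]ᵀ = [-4782, -738, -133]ᵀ.
Solving the 3×3 system (Gaussian elimination) gives α = -3243/2840, β = -6971/14200, γ = 13291/7100.

α = -1.14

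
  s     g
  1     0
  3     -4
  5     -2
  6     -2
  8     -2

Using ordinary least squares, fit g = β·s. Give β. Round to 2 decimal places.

The normal equations are: 135·β = -50.
(Σs·s = 135, Σs·g = -50.)
Hence β = -50 / 135 ≈ -0.37037.

β = -0.37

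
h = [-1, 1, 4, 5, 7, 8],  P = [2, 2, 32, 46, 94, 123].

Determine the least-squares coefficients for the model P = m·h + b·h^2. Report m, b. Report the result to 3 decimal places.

m = -0.103, b = 1.931

Sums needed: Σh·h = 156, Σh·h^2 = 1044, Σh^2·h^2 = 7380.
And Σh·P = 2000, Σh^2·P = 14144.
Determinant 156·7380 − 1044² = 61344.
m = (2000·7380 − 1044·14144)/61344 = -22/213; b = (156·14144 − 1044·2000)/61344 = 1234/639.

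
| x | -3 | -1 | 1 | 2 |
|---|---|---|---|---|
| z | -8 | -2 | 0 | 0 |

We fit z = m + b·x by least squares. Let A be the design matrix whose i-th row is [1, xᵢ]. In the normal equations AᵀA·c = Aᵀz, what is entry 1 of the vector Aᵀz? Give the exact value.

-10

Entry 1 ↔ basis 1, so (Aᵀz)_{1} = Σᵢ zᵢ = (1)·(-8) + (1)·(-2) + (1)·(0) + (1)·(0) = -10.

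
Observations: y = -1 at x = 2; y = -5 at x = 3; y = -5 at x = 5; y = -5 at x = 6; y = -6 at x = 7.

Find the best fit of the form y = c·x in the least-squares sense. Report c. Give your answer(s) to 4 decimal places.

c = -0.9268

Forming AᵀA = [[123]] and Aᵀy = [-114]ᵀ gives AᵀA·[c]ᵀ = Aᵀy.
c = (-114)/123 = -0.926829.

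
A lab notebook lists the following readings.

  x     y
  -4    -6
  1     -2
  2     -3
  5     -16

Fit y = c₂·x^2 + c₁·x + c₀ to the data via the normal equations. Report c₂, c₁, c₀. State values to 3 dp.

c₂ = -0.502, c₁ = -0.594, c₀ = -0.383

AᵀA·[c₂, c₁, c₀]ᵀ = Aᵀy reads: 898·c₂ + 70·c₁ + 46·c₀ = -510;  70·c₂ + 46·c₁ + 4·c₀ = -64;  46·c₂ + 4·c₁ + 4·c₀ = -27.
(Σx^2·x^2 = 898, Σx^2·x = 70, Σx^2 = 46, Σx·x = 46, Σx = 4, Σ1 = 4, Σx^2·y = -510, Σx·y = -64, Σy = -27.)
Solving the 3×3 system (Gaussian elimination) gives c₂ = -2497/4974, c₁ = -985/1658, c₀ = -952/2487.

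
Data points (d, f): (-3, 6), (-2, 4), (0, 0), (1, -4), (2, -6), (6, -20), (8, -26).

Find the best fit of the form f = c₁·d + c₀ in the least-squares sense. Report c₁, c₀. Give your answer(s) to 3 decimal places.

Entries of MᵀM: Σd·d = 118, Σd = 12, Σ1 = 7.
And Σd·f = -370, Σf = -46.
Δ = 118·7 − 12² = 682.
c₁ = ((-370)·7 − 12·(-46))/682 = -1019/341; c₀ = (118·(-46) − 12·(-370))/682 = -494/341.

c₁ = -2.988, c₀ = -1.449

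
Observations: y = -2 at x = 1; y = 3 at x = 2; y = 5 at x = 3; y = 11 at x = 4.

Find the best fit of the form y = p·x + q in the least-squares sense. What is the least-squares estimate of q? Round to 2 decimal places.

q = -6.00

The normal system AᵀA·[p, q]ᵀ = Aᵀy is [[30, 10]; [10, 4]]·[p, q]ᵀ = [63, 17]ᵀ.
Determinant 30·4 − 10² = 20.
p = (63·4 − 10·17)/20 = 41/10; q = (30·17 − 10·63)/20 = -6.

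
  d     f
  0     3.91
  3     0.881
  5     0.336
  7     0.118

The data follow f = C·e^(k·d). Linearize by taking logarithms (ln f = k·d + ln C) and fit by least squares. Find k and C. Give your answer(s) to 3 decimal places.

k = -0.498, C = 3.938

Linearized form: ln f = k·d + ln C. From the 4 transformed points,
XᵀX = [[83.0000, 15.0000]; [15.0000, 4]], rhs = [-20.7928, -1.9909]ᵀ  (here Σd = 15.0000, Σ(d)² = 83.0000, Σln f = -1.9909, Σd·ln f = -20.7928).
Slope k = (n·Σd·ln f − Σd·Σln f)/(n·Σ(d)² − (Σd)²) = (4·-20.7928 − 15.0000·-1.9909)/107.0000 = -0.49821; ln C = (Σln f − k·Σd)/n = 1.37056, so C = exp(1.37056) = 3.93754.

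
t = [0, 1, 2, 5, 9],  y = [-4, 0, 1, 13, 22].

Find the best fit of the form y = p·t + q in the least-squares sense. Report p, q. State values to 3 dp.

p = 2.936, q = -3.583

Sums needed: Σt·t = 111, Σt = 17, Σ1 = 5.
For Mᵀy: Σt·y = 265, Σy = 32.
Δ = 111·5 − 17² = 266.
p = (265·5 − 17·32)/266 = 781/266; q = (111·32 − 17·265)/266 = -953/266.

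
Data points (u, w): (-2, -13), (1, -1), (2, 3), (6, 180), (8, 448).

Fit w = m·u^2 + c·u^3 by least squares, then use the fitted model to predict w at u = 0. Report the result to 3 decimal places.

Sums needed: Σu^2·u^2 = 5425, Σu^2·u^3 = 40545, Σu^3·u^3 = 308929.
Moment sums: Σu^2·w = 35111, Σu^3·w = 268383.
Δ = 5425·308929 − 40545² = 32042800.
m = (35111·308929 − 40545·268383)/32042800 = -4347827/4005350; c = (5425·268383 − 40545·35111)/32042800 = 810057/801070.
At u = 0: ŵ = (-4347827/4005350)·(0) + (810057/801070)·(0) = 0.

ŵ = 0.000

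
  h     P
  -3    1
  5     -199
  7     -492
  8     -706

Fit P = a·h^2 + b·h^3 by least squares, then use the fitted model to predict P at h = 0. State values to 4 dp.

Forming XᵀX = [[7203, 52457]; [52457, 396147]] and XᵀP = [-74258, -555130]ᵀ gives XᵀX·[a, b]ᵀ = XᵀP.
Eliminating b: 396147·(row 1) − 52457·(row 2) gives 101709992·a = 396147·(-74258) − 52457·(-555130) = -296629516, so a = -74157379/25427498.
Then b = ((-555130) − 52457·(-74157379/25427498))/396147 = -25812371/25427498.
At h = 0: P̂ = (-74157379/25427498)·(0) + (-25812371/25427498)·(0) = 0.

P̂ = 0.0000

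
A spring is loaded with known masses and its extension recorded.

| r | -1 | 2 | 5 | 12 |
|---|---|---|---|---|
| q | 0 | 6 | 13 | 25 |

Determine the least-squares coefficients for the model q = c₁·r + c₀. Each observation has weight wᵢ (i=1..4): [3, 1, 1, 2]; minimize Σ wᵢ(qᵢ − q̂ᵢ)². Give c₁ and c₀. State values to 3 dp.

c₁ = 1.928, c₀ = 2.146

Entries of MᵀWM: Σwᵢ·r·r = 320, Σwᵢ·r = 28, Σwᵢ·1 = 7.
Moment sums: Σwᵢ·r·q = 677, Σwᵢ·q = 69.
Normal equations: [[320, 28]; [28, 7]]·[c₁, c₀]ᵀ = [677, 69]ᵀ.
Eliminating c₀: 7·(row 1) − 28·(row 2) gives 1456·c₁ = 7·677 − 28·69 = 2807, so c₁ = 401/208.
Then c₀ = (69 − 28·(401/208))/7 = 781/364.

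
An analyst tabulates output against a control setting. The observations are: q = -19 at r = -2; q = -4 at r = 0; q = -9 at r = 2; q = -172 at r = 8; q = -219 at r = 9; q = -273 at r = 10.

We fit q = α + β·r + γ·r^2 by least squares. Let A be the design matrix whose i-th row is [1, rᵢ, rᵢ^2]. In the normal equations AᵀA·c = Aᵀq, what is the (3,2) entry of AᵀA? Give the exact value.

2241

Row 3 ↔ basis r^2, column 2 ↔ basis r, so (AᵀA)_{3,2} = Σᵢ (r^2)·(r) = (4)·(-2) + (0)·(0) + (4)·(2) + (64)·(8) + (81)·(9) + (100)·(10) = 2241.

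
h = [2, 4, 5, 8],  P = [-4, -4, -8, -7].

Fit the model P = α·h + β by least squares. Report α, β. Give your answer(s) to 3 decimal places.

Setting ∂/∂α … = 0 gives: 109·α + 19·β = -120;  19·α + 4·β = -23.
(Σh·h = 109, Σh = 19, Σ1 = 4, Σh·P = -120, ΣP = -23.)
Eliminating β: 4·(row 1) − 19·(row 2) gives 75·α = 4·(-120) − 19·(-23) = -43, so α = -43/75.
Then β = ((-23) − 19·(-43/75))/4 = -227/75.

α = -0.573, β = -3.027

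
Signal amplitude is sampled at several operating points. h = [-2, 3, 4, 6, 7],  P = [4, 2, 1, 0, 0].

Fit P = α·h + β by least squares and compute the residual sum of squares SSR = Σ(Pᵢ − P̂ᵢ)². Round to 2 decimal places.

SSR = 0.26

AᵀA·[α, β]ᵀ = AᵀP reads: 114·α + 18·β = 2;  18·α + 5·β = 7.
Determinant 114·5 − 18² = 246.
α = (2·5 − 18·7)/246 = -58/123; β = (114·7 − 18·2)/246 = 127/41.
Residuals: -5/123, 13/41, -26/123, -11/41, 25/123; SSR = 32/123.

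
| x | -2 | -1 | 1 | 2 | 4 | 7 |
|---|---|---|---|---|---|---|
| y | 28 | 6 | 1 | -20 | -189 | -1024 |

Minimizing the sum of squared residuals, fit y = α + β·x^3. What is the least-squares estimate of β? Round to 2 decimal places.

Setting ∂/∂α … = 0 gives: 6·α + 407·β = -1198;  407·α + 121875·β = -363717.
Δ = 6·121875 − 407² = 565601.
α = ((-1198)·121875 − 407·(-363717))/565601 = 2026569/565601; β = (6·(-363717) − 407·(-1198))/565601 = -1694716/565601.

β = -3.00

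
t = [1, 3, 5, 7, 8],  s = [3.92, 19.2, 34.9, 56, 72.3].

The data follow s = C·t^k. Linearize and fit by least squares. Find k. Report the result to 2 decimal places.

Let Y = ln s. Fitting Y = k·ln t + ln C by least squares:
Σln t = 6.7334, Σ(ln t)² = 11.9079, Σln s = 16.1797, Σln t·ln s = 25.6985.
Equations: 11.9079·k + 6.7334·ln C = 25.6985;  6.7334·k + 5·ln C = 16.1797.
Solving (det = 14.2007): k = 1.37657, ln C = 1.38213.

k = 1.38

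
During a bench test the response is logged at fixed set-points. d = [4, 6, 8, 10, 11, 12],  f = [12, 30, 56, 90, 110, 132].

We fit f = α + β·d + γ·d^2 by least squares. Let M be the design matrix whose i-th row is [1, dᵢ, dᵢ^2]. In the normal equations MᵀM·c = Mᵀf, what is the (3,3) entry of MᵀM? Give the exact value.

51025

Row 3 ↔ basis d^2, column 3 ↔ basis d^2, so (MᵀM)_{3,3} = Σᵢ (d^2)·(d^2) = (16)·(16) + (36)·(36) + (64)·(64) + (100)·(100) + (121)·(121) + (144)·(144) = 51025.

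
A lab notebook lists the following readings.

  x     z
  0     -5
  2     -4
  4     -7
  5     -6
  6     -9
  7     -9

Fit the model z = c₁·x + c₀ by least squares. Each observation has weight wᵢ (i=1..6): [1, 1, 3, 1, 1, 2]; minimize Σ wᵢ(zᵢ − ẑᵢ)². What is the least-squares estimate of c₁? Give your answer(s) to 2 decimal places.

With design matrix M, MᵀWM = [[211, 39]; [39, 9]] and MᵀWz = [-302, -63]ᵀ.
Determinant 211·9 − 39² = 378.
c₁ = ((-302)·9 − 39·(-63))/378 = -29/42; c₀ = (211·(-63) − 39·(-302))/378 = -505/126.

c₁ = -0.69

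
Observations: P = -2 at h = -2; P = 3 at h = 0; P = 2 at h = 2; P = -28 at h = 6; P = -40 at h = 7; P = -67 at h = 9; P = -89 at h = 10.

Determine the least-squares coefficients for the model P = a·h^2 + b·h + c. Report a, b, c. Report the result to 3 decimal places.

With design matrix X, XᵀX = [[20290, 2288, 274]; [2288, 274, 32]; [274, 32, 7]] and XᵀP = [-17295, -1933, -221]ᵀ.
Inverting the 3×3 Gram matrix, [a, b, c]ᵀ = [-173381/174366, 145901/174366, 307334/87183]ᵀ.

a = -0.994, b = 0.837, c = 3.525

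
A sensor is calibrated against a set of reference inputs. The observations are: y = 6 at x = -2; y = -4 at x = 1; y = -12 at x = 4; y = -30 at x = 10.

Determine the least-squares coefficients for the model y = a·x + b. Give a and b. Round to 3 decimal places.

a = -2.971, b = -0.343

With design matrix M, MᵀM = [[121, 13]; [13, 4]] and Mᵀy = [-364, -40]ᵀ.
Δ = 121·4 − 13² = 315.
a = ((-364)·4 − 13·(-40))/315 = -104/35; b = (121·(-40) − 13·(-364))/315 = -12/35.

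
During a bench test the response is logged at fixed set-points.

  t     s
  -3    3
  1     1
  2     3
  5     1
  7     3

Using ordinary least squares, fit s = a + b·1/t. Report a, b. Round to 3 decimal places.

Setting ∂/∂a … = 0 gives: 5·a + (317/210)·b = 11;  (317/210)·a + (62689/44100)·b = 149/70.
(Σ1 = 5, Σ1/t = 317/210, Σ1/t·1/t = 62689/44100, Σs = 11, Σ1/t·s = 149/70.)
Determinant 5·(62689/44100) − (317/210)² = 53239/11025.
a = (11·(62689/44100) − (317/210)·(149/70))/(53239/11025) = 136970/53239; b = (5·(149/70) − (317/210)·11)/(53239/11025) = -65730/53239.

a = 2.573, b = -1.235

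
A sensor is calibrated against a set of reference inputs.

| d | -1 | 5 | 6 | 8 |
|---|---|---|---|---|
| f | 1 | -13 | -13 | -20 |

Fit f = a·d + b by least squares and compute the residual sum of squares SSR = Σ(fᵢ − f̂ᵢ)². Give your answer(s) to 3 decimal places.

SSR = 3.811

From the data, Σd·d = 126, Σd = 18, Σ1 = 4.
For Aᵀf: Σd·f = -304, Σf = -45.
Δ = 126·4 − 18² = 180.
a = ((-304)·4 − 18·(-45))/180 = -203/90; b = (126·(-45) − 18·(-304))/180 = -11/10.
Residuals: -7/45, -28/45, 49/30, -77/90; SSR = 343/90.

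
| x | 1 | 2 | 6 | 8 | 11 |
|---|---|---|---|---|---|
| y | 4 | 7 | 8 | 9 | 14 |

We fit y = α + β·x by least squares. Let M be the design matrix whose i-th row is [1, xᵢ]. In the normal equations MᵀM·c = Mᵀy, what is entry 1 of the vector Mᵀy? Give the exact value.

Entry 1 ↔ basis 1, so (Mᵀy)_{1} = Σᵢ yᵢ = (1)·(4) + (1)·(7) + (1)·(8) + (1)·(9) + (1)·(14) = 42.

42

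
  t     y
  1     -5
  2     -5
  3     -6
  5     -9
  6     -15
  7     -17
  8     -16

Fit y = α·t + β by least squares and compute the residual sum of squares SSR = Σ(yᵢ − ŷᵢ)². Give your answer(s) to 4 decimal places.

SSR = 17.3185

Sums needed: Σt·t = 188, Σt = 32, Σ1 = 7.
Right-hand side: Σt·y = -415, Σy = -73.
Normal equations: [[188, 32]; [32, 7]]·[α, β]ᵀ = [-415, -73]ᵀ.
Eliminating β: 7·(row 1) − 32·(row 2) gives 292·α = 7·(-415) − 32·(-73) = -569, so α = -569/292.
Then β = ((-73) − 32·(-569/292))/7 = -111/73.
Residuals: -447/292, 61/146, 399/292, 661/292, -261/146, -537/292, 81/73; SSR = 5057/292.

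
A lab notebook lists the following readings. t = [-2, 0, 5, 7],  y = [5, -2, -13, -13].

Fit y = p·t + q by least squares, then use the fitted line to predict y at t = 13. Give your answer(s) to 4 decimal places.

ŷ = -27.2453

From the data, Σt·t = 78, Σt = 10, Σ1 = 4.
And Σt·y = -166, Σy = -23.
MᵀM·[p, q]ᵀ = Mᵀy becomes [[78, 10]; [10, 4]]·[p, q]ᵀ = [-166, -23]ᵀ.
det = 78·4 − 10² = 212.
p = ((-166)·4 − 10·(-23))/212 = -217/106; q = (78·(-23) − 10·(-166))/212 = -67/106.
At t = 13: ŷ = (-217/106)·(13) + (-67/106)·(1) = -1444/53.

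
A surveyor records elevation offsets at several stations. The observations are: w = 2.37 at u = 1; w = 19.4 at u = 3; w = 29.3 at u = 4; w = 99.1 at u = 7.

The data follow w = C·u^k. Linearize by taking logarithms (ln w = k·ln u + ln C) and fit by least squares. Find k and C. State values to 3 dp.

Linearized form: ln w = k·ln u + ln C. From the 4 transformed points,
Σln u = 4.4308, Σ(ln u)² = 6.9153, Σln w = 11.8019, Σln u·ln w = 16.8837.
Normal system: [[6.9153, 4.4308]; [4.4308, 4]]·[k, ln C]ᵀ = [16.8837, 11.8019]ᵀ.
Solving (det = 8.0292): k = 1.89842, ln C = 0.84759, so C = exp(0.84759) = 2.33400.

k = 1.898, C = 2.334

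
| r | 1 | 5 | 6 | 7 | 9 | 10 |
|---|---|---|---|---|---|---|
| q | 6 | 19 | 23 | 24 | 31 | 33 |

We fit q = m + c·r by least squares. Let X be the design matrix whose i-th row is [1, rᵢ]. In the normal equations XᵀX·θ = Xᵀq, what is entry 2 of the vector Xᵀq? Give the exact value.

Entry 2 ↔ basis r, so (Xᵀq)_{2} = Σᵢ (r)·qᵢ = (1)·(6) + (5)·(19) + (6)·(23) + (7)·(24) + (9)·(31) + (10)·(33) = 1016.

1016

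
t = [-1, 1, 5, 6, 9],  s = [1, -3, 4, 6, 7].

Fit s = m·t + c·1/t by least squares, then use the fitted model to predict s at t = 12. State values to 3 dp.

ŝ = 10.530

Sums needed: Σt·t = 144, Σt·1/t = 5, Σ1/t·1/t = 16849/8100.
For Mᵀs: Σt·s = 115, Σ1/t·s = -64/45.
So MᵀM·[m, c]ᵀ = Mᵀs: [[144, 5]; [5, 16849/8100]]·[m, c]ᵀ = [115, -64/45]ᵀ.
det = 144·(16849/8100) − 5² = 61771/225.
m = (115·(16849/8100) − 5·(-64/45))/(61771/225) = 1995235/2223756; c = (144·(-64/45) − 5·115)/(61771/225) = -175455/61771.
At t = 12: ŝ = (1995235/2223756)·(12) + (-175455/61771)·(1/12) = 7805485/741252.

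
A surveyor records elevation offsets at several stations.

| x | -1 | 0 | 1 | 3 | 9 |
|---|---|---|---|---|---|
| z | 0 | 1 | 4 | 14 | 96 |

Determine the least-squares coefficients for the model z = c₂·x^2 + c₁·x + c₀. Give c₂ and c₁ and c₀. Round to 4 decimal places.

c₂ = 1.0051, c₁ = 1.5203, c₀ = 0.8579

Setting ∂/∂c₂ … = 0 gives: 6644·c₂ + 756·c₁ + 92·c₀ = 7906;  756·c₂ + 92·c₁ + 12·c₀ = 910;  92·c₂ + 12·c₁ + 5·c₀ = 115.
(Σx^2·x^2 = 6644, Σx^2·x = 756, Σx^2 = 92, Σx·x = 92, Σx = 12, Σ1 = 5, Σx^2·z = 7906, Σx·z = 910, Σz = 115.)
Solving the 3×3 system (Gaussian elimination) gives c₂ = 198/197, c₁ = 599/394, c₀ = 169/197.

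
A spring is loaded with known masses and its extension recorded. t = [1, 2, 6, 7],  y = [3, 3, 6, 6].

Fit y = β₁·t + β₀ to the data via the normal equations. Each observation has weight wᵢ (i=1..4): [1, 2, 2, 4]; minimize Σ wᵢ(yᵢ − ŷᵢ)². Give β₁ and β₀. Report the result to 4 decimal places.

Setting ∂/∂β₁ … = 0 gives: 277·β₁ + 45·β₀ = 255;  45·β₁ + 9·β₀ = 45.
(Σwᵢ·t·t = 277, Σwᵢ·t = 45, Σwᵢ·1 = 9, Σwᵢ·t·y = 255, Σwᵢ·y = 45.)
Eliminating β₀: 9·(row 1) − 45·(row 2) gives 468·β₁ = 9·255 − 45·45 = 270, so β₁ = 15/26.
Then β₀ = (45 − 45·(15/26))/9 = 55/26.

β₁ = 0.5769, β₀ = 2.1154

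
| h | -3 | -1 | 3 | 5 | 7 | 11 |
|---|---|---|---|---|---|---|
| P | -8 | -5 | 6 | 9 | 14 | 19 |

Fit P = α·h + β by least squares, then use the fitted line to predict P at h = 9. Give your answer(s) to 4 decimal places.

P̂ = 16.6600

The normal system MᵀM·[α, β]ᵀ = MᵀP is [[214, 22]; [22, 6]]·[α, β]ᵀ = [399, 35]ᵀ.
Determinant 214·6 − 22² = 800.
α = (399·6 − 22·35)/800 = 203/100; β = (214·35 − 22·399)/800 = -161/100.
At h = 9: P̂ = (203/100)·(9) + (-161/100)·(1) = 833/50.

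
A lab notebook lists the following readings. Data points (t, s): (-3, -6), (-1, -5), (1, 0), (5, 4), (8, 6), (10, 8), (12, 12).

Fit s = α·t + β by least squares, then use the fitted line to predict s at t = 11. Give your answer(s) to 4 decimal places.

With design matrix X, XᵀX = [[344, 32]; [32, 7]] and Xᵀs = [315, 19]ᵀ.
Determinant 344·7 − 32² = 1384.
α = (315·7 − 32·19)/1384 = 1597/1384; β = (344·19 − 32·315)/1384 = -443/173.
At t = 11: ŝ = (1597/1384)·(11) + (-443/173)·(1) = 14023/1384.

ŝ = 10.1322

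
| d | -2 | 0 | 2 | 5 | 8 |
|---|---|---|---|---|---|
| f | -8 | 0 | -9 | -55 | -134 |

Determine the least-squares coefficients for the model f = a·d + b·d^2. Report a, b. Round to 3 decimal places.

a = -0.537, b = -2.036

The normal system XᵀX·[a, b]ᵀ = Xᵀf is [[97, 637]; [637, 4753]]·[a, b]ᵀ = [-1349, -10019]ᵀ.
Δ = 97·4753 − 637² = 55272.
a = ((-1349)·4753 − 637·(-10019))/55272 = -101/188; b = (97·(-10019) − 637·(-1349))/55272 = -18755/9212.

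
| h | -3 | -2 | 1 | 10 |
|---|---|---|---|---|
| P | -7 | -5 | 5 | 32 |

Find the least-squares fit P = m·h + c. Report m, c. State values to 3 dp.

m = 3.033, c = 1.700

Entries of MᵀM: Σh·h = 114, Σh = 6, Σ1 = 4.
Right-hand side: Σh·P = 356, ΣP = 25.
So MᵀM·[m, c]ᵀ = MᵀP: [[114, 6]; [6, 4]]·[m, c]ᵀ = [356, 25]ᵀ.
Determinant 114·4 − 6² = 420.
m = (356·4 − 6·25)/420 = 91/30; c = (114·25 − 6·356)/420 = 17/10.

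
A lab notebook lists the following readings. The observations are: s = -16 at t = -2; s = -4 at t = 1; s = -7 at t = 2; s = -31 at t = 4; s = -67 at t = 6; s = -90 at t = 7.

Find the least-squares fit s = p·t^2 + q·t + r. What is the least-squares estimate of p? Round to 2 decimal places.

With design matrix X, XᵀX = [[3986, 624, 110]; [624, 110, 18]; [110, 18, 6]] and Xᵀs = [-7414, -1142, -215]ᵀ.
Inverting the 3×3 Gram matrix, [p, q, r]ᵀ = [-10357/5110, 1289/730, -20299/5110]ᵀ.

p = -2.03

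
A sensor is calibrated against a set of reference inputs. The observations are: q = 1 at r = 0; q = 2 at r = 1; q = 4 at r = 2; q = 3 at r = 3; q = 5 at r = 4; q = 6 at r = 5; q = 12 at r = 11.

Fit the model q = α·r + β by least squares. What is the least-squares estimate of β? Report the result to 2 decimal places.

β = 1.05

Entries of XᵀX: Σr·r = 176, Σr = 26, Σ1 = 7.
Right-hand side: Σr·q = 201, Σq = 33.
Eliminating β: 7·(row 1) − 26·(row 2) gives 556·α = 7·201 − 26·33 = 549, so α = 549/556.
Then β = (33 − 26·(549/556))/7 = 291/278.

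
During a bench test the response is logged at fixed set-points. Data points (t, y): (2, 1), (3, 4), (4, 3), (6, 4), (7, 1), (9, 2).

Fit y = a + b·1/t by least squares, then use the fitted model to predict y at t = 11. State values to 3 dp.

Entries of AᵀA: Σ1 = 6, Σ1/t = 379/252, Σ1/t·1/t = 30745/63504.
Moment sums: Σy = 15, Σ1/t·y = 911/252.
AᵀA·[a, b]ᵀ = Aᵀy becomes [[6, 379/252]; [379/252, 30745/63504]]·[a, b]ᵀ = [15, 911/252]ᵀ.
Δ = 6·(30745/63504) − (379/252)² = 40829/63504.
a = (15·(30745/63504) − (379/252)·(911/252))/(40829/63504) = 115906/40829; b = (6·(911/252) − (379/252)·15)/(40829/63504) = -55188/40829.
At t = 11: ŷ = (115906/40829)·(1) + (-55188/40829)·(1/11) = 1219778/449119.

ŷ = 2.716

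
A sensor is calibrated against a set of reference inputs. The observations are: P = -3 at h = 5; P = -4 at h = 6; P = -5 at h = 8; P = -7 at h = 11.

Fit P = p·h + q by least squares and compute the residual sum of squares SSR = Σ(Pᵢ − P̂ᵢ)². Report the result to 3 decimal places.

SSR = 0.071

Entries of AᵀA: Σh·h = 246, Σh = 30, Σ1 = 4.
For AᵀP: Σh·P = -156, ΣP = -19.
AᵀA·[p, q]ᵀ = AᵀP becomes [[246, 30]; [30, 4]]·[p, q]ᵀ = [-156, -19]ᵀ.
Eliminating q: 4·(row 1) − 30·(row 2) gives 84·p = 4·(-156) − 30·(-19) = -54, so p = -9/14.
Then q = ((-19) − 30·(-9/14))/4 = 1/14.
Residuals: 1/7, -3/14, 1/14, 0; SSR = 1/14.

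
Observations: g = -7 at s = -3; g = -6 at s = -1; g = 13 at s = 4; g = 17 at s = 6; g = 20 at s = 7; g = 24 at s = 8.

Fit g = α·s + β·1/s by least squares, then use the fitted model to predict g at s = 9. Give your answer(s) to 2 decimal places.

ĝ = 25.87

Forming AᵀA = [[175, 6]; [6, 34925/28224]] and Aᵀg = [513, 1703/84]ᵀ gives AᵀA·[α, β]ᵀ = Aᵀg.
Δ = 175·(34925/28224) − 6² = 727973/4032.
α = (513·(34925/28224) − 6·(1703/84))/(727973/4032) = 14483277/5095811; β = (175·(1703/84) − 6·513)/(727973/4032) = 1894704/727973.
At s = 9: ĝ = (14483277/5095811)·(9) + (1894704/727973)·(1/9) = 395469455/15287433.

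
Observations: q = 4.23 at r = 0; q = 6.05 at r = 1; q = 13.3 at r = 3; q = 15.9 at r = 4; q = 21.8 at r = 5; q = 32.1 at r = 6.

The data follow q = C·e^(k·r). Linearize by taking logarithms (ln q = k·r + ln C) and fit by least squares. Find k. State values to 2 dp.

With ln qᵢ as the transformed response and rᵢ as the regressor:
Over the data: Σr = 19.0000, Σ(r)² = 87.0000, Σln q = 15.1471, Σr·ln q = 56.8513.
Normal system: [[87.0000, 19.0000]; [19.0000, 6]]·[k, ln C]ᵀ = [56.8513, 15.1471]ᵀ.
Δ = 87.0000·6 − (19.0000)² = 161.0000; k = (56.8513·6 − 19.0000·15.1471)/161.0000 = 0.33114, ln C = (87.0000·15.1471 − 19.0000·56.8513)/161.0000 = 1.47592.

k = 0.33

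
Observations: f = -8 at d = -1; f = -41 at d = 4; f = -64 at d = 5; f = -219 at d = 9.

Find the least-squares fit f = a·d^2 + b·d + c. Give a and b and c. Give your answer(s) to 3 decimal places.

a = -2.919, b = 2.265, c = -2.857

Compute the Gram sums: Σd^2·d^2 = 7443, Σd^2·d = 917, Σd^2 = 123, Σd·d = 123, Σd = 17, Σ1 = 4.
For Mᵀf: Σd^2·f = -20003, Σd·f = -2447, Σf = -332.
MᵀM·[a, b, c]ᵀ = Mᵀf becomes [[7443, 917, 123]; [917, 123, 17]; [123, 17, 4]]·[a, b, c]ᵀ = [-20003, -2447, -332]ᵀ.
Solving the 3×3 system (Gaussian elimination) gives a = -35441/12140, b = 27499/12140, c = -1734/607.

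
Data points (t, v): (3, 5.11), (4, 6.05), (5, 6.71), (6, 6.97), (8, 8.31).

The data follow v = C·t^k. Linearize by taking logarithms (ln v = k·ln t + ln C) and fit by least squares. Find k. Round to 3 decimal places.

Linearized form: ln v = k·ln t + ln C. From the 5 transformed points,
Σln t = 7.9655, Σ(ln t)² = 13.2535, Σln v = 9.3939, Σln t·ln v = 15.2332.
Equations: 13.2535·k + 7.9655·ln C = 15.2332;  7.9655·k + 5·ln C = 9.3939.
Slope k = (n·Σln t·ln v − Σln t·Σln v)/(n·Σ(ln t)² − (Σln t)²) = (5·15.2332 − 7.9655·9.3939)/2.8177 = 0.47498; ln C = (Σln v − k·Σln t)/n = 1.12209.

k = 0.475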